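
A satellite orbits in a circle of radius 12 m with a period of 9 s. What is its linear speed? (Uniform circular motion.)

v = 2πr/T = 2π×12/9 = 8.38 m/s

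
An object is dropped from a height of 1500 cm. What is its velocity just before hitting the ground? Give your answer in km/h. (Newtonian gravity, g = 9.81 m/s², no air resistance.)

h = 1500 cm × 0.01 = 15.0 m
v = √(2gh) = √(2 × 9.81 × 15.0) = 17.1552 m/s
v = 17.1552 m/s / 0.2777777777777778 = 61.76 km/h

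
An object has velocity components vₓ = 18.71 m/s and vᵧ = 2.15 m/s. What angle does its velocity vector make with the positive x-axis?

θ = arctan(vᵧ/vₓ) = arctan(2.15/18.71) = 6.56°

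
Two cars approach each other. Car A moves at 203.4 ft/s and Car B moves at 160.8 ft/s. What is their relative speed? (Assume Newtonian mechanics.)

v_rel = v_A + v_B = 203.4 + 160.8 = 364.2 ft/s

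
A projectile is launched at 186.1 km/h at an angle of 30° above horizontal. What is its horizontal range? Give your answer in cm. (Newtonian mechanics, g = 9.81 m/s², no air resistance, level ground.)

v₀ = 186.1 km/h × 0.2777777777777778 = 51.6944 m/s
R = v₀² × sin(2θ) / g = 51.6944² × sin(2 × 30°) / 9.81 = 2672.31 × 0.866025 / 9.81 = 235.911 m
R = 235.911 m / 0.01 = 23590 cm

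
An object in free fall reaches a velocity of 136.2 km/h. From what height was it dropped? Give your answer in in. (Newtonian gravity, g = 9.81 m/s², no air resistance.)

v = 136.2 km/h × 0.2777777777777778 = 37.8333 m/s
h = v² / (2g) = 37.8333² / (2 × 9.81) = 72.9541 m
h = 72.9541 m / 0.0254 = 2872 in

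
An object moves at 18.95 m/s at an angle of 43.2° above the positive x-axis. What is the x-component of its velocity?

vₓ = v cos(θ) = 18.95 × cos(43.2°) = 13.81 m/s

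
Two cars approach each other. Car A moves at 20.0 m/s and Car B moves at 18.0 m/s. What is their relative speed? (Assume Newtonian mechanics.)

v_rel = v_A + v_B = 20.0 + 18.0 = 38.0 m/s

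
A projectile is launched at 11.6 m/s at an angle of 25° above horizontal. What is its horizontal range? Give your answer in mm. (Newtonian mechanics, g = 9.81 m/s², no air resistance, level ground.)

R = v₀² × sin(2θ) / g = 11.6² × sin(2 × 25°) / 9.81 = 134.56 × 0.766044 / 9.81 = 10.5075 m
R = 10.5075 m / 0.001 = 10510 mm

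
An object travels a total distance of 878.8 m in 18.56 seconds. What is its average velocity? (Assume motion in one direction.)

v_avg = Δd / Δt = 878.8 / 18.56 = 47.35 m/s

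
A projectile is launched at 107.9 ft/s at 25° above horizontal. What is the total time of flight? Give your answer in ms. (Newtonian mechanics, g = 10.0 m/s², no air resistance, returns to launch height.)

v₀ = 107.9 ft/s × 0.3048 = 32.8879 m/s
T = 2 × v₀ × sin(θ) / g = 2 × 32.8879 × sin(25°) / 10.0 = 2 × 32.8879 × 0.422618 / 10.0 = 2.7798 s
T = 2.7798 s / 0.001 = 2780 ms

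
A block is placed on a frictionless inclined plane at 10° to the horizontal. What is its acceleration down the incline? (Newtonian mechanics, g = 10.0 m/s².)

a = g sin(θ) = 10.0 × sin(10°) = 10.0 × 0.1736 = 1.74 m/s²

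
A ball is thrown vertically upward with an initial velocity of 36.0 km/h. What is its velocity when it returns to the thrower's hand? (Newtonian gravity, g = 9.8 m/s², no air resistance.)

By conservation of energy (no air resistance), the ball returns to the throw height with the same speed as launch, but directed downward.
|v_ground| = v₀ = 36.0 km/h
v_ground = 36.0 km/h (downward)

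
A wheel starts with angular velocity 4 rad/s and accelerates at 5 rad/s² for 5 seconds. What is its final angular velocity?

ω = ω₀ + αt = 4 + 5 × 5 = 29 rad/s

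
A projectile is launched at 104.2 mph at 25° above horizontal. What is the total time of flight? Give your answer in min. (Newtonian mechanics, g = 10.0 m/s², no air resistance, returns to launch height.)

v₀ = 104.2 mph × 0.44704 = 46.5816 m/s
T = 2 × v₀ × sin(θ) / g = 2 × 46.5816 × sin(25°) / 10.0 = 2 × 46.5816 × 0.422618 / 10.0 = 3.93724 s
T = 3.93724 s / 60.0 = 0.06562 min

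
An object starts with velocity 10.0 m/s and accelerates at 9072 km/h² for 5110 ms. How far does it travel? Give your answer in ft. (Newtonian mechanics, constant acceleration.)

a = 9072 km/h² × 7.716049382716049e-05 = 0.7 m/s²
t = 5110 ms × 0.001 = 5.11 s
d = v₀ × t + ½ × a × t² = 10.0 × 5.11 + 0.5 × 0.7 × 5.11² = 60.2392 m
d = 60.2392 m / 0.3048 = 197.6 ft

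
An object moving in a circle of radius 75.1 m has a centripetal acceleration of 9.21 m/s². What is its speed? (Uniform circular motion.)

v = √(a_c × r) = √(9.21 × 75.1) = 26.3 m/s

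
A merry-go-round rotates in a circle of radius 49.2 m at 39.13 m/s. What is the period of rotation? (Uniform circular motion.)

T = 2πr/v = 2π×49.2/39.13 = 7.9 s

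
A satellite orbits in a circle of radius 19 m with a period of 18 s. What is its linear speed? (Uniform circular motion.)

v = 2πr/T = 2π×19/18 = 6.63 m/s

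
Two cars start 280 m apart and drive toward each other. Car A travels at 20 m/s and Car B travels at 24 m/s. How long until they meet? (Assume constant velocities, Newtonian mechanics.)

Combined speed: v_combined = 20 + 24 = 44 m/s
Time to meet: t = d/v_combined = 280/44 = 6.36 s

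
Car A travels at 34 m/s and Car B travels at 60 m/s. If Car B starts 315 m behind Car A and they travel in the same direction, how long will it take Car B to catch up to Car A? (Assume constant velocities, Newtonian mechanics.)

Relative speed: v_rel = 60 - 34 = 26 m/s
Time to catch: t = d₀/v_rel = 315/26 = 12.12 s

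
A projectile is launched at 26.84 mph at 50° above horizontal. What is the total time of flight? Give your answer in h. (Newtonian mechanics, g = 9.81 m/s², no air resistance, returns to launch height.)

v₀ = 26.84 mph × 0.44704 = 11.9986 m/s
T = 2 × v₀ × sin(θ) / g = 2 × 11.9986 × sin(50°) / 9.81 = 2 × 11.9986 × 0.766044 / 9.81 = 1.8739 s
T = 1.8739 s / 3600.0 = 0.0005205 h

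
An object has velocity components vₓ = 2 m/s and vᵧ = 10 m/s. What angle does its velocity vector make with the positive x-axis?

θ = arctan(vᵧ/vₓ) = arctan(10/2) = 78.69°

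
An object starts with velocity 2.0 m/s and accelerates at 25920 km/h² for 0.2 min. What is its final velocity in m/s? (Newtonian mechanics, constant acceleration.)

a = 25920 km/h² × 7.716049382716049e-05 = 2.0 m/s²
t = 0.2 min × 60.0 = 12.0 s
v = v₀ + a × t = 2.0 + 2.0 × 12.0 = 26.0 m/s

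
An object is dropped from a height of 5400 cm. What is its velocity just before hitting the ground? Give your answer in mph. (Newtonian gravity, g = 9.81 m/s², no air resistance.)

h = 5400 cm × 0.01 = 54.0 m
v = √(2gh) = √(2 × 9.81 × 54.0) = 32.5497 m/s
v = 32.5497 m/s / 0.44704 = 72.81 mph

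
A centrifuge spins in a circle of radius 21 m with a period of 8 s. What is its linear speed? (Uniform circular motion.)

v = 2πr/T = 2π×21/8 = 16.49 m/s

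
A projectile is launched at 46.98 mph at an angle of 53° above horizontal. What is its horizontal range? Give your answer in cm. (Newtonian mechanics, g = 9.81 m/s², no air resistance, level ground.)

v₀ = 46.98 mph × 0.44704 = 21.0019 m/s
R = v₀² × sin(2θ) / g = 21.0019² × sin(2 × 53°) / 9.81 = 441.08 × 0.961262 / 9.81 = 43.2205 m
R = 43.2205 m / 0.01 = 4322 cm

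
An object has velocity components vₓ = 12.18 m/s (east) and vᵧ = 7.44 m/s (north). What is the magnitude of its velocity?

|v| = √(vₓ² + vᵧ²) = √(12.18² + 7.44²) = √(203.706) = 14.27 m/s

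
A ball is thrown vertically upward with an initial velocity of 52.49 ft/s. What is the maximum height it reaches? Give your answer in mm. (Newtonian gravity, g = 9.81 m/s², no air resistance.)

v₀ = 52.49 ft/s × 0.3048 = 15.999 m/s
h_max = v₀² / (2g) = 15.999² / (2 × 9.81) = 255.968 / 19.62 = 13.0463 m
h_max = 13.0463 m / 0.001 = 13050 mm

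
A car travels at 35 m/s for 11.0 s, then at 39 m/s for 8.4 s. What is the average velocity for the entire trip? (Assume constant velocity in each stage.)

d₁ = v₁t₁ = 35 × 11.0 = 385.0 m
d₂ = v₂t₂ = 39 × 8.4 = 327.6 m
d_total = 712.6 m, t_total = 19.4 s
v_avg = d_total/t_total = 712.6/19.4 = 36.73 m/s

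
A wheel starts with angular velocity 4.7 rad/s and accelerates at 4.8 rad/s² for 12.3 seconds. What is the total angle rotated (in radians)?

θ = ω₀t + ½αt² = 4.7×12.3 + ½×4.8×12.3² = 420.91 rad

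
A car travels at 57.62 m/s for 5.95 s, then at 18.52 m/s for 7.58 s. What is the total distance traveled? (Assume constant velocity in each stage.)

d₁ = v₁t₁ = 57.62 × 5.95 = 342.839 m
d₂ = v₂t₂ = 18.52 × 7.58 = 140.3816 m
d_total = 342.839 + 140.3816 = 483.22 m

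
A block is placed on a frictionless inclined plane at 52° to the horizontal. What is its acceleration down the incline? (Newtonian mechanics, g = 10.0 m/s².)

a = g sin(θ) = 10.0 × sin(52°) = 10.0 × 0.788 = 7.88 m/s²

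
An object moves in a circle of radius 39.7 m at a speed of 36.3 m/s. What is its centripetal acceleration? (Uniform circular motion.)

a_c = v²/r = 36.3²/39.7 = 1317.69/39.7 = 33.19 m/s²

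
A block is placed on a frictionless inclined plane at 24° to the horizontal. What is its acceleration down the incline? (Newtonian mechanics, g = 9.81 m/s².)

a = g sin(θ) = 9.81 × sin(24°) = 9.81 × 0.4067 = 3.99 m/s²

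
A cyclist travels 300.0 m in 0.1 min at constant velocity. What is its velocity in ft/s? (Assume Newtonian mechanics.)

t = 0.1 min × 60.0 = 6.0 s
v = d / t = 300.0 / 6.0 = 50.0 m/s
v = 50.0 m/s / 0.3048 = 164.0 ft/s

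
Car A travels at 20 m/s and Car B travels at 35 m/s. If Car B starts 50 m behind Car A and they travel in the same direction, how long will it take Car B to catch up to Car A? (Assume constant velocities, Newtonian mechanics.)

Relative speed: v_rel = 35 - 20 = 15 m/s
Time to catch: t = d₀/v_rel = 50/15 = 3.33 s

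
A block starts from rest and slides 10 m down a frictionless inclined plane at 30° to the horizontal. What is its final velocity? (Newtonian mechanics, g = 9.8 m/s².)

a = g sin(θ) = 9.8 × sin(30°) = 4.9 m/s²
v = √(2ad) = √(2 × 4.9 × 10) = 9.9 m/s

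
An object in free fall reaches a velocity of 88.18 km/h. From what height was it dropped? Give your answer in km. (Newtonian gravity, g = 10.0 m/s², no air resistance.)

v = 88.18 km/h × 0.2777777777777778 = 24.4944 m/s
h = v² / (2g) = 24.4944² / (2 × 10.0) = 29.9988 m
h = 29.9988 m / 1000.0 = 0.03 km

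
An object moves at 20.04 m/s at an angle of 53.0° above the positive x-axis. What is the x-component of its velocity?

vₓ = v cos(θ) = 20.04 × cos(53.0°) = 12.06 m/s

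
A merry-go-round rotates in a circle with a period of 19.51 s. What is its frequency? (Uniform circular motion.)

f = 1/T = 1/19.51 = 0.0513 Hz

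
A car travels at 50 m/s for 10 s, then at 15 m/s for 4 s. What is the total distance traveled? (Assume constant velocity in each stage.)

d₁ = v₁t₁ = 50 × 10 = 500 m
d₂ = v₂t₂ = 15 × 4 = 60 m
d_total = 500 + 60 = 560 m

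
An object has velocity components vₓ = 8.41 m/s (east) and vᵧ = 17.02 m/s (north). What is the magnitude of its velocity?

|v| = √(vₓ² + vᵧ²) = √(8.41² + 17.02²) = √(360.4085) = 18.98 m/s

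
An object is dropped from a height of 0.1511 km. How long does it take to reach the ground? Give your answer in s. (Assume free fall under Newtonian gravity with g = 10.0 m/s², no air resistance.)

h = 0.1511 km × 1000.0 = 151.1 m
t = √(2h/g) = √(2 × 151.1 / 10.0) = 5.497 s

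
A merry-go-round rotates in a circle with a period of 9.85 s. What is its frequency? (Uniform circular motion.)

f = 1/T = 1/9.85 = 0.1015 Hz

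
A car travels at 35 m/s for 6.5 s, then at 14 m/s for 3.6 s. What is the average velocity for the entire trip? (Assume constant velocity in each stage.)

d₁ = v₁t₁ = 35 × 6.5 = 227.5 m
d₂ = v₂t₂ = 14 × 3.6 = 50.4 m
d_total = 277.9 m, t_total = 10.1 s
v_avg = d_total/t_total = 277.9/10.1 = 27.51 m/s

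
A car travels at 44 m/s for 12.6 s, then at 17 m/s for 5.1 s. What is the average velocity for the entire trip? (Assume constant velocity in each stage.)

d₁ = v₁t₁ = 44 × 12.6 = 554.4 m
d₂ = v₂t₂ = 17 × 5.1 = 86.7 m
d_total = 641.1 m, t_total = 17.7 s
v_avg = d_total/t_total = 641.1/17.7 = 36.22 m/s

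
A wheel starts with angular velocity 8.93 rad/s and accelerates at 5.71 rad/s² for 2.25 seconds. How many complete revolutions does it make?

θ = ω₀t + ½αt² = 8.93×2.25 + ½×5.71×2.25² = 34.5459375 rad
Total revolutions = θ/(2π) = 34.5459375/(2π) = 5.5
Complete revolutions = ⌊5.5⌋ = 5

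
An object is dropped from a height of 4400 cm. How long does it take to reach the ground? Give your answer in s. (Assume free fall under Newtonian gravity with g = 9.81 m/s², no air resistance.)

h = 4400 cm × 0.01 = 44.0 m
t = √(2h/g) = √(2 × 44.0 / 9.81) = 2.995 s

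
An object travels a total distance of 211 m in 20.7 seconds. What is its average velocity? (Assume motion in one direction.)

v_avg = Δd / Δt = 211 / 20.7 = 10.19 m/s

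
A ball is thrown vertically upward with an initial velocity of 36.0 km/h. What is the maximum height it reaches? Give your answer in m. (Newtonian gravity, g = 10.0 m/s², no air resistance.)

v₀ = 36.0 km/h × 0.2777777777777778 = 10.0 m/s
h_max = v₀² / (2g) = 10.0² / (2 × 10.0) = 100.0 / 20.0 = 5.0 m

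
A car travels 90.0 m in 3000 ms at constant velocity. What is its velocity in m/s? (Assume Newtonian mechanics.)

t = 3000 ms × 0.001 = 3.0 s
v = d / t = 90.0 / 3.0 = 30.0 m/s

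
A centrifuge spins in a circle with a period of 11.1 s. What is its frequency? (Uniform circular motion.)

f = 1/T = 1/11.1 = 0.0901 Hz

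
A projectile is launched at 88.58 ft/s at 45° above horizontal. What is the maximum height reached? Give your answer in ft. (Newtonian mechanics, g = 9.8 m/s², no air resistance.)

v₀ = 88.58 ft/s × 0.3048 = 26.9992 m/s
H = v₀² × sin²(θ) / (2g) = 26.9992² × sin(45°)² / (2 × 9.8) = 728.957 × 0.5 / 19.6 = 18.5958 m
H = 18.5958 m / 0.3048 = 61.01 ft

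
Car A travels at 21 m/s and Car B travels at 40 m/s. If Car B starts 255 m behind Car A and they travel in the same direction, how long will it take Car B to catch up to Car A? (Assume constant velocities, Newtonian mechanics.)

Relative speed: v_rel = 40 - 21 = 19 m/s
Time to catch: t = d₀/v_rel = 255/19 = 13.42 s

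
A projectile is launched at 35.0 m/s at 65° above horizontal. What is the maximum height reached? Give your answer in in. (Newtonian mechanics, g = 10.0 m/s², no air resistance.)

H = v₀² × sin²(θ) / (2g) = 35.0² × sin(65°)² / (2 × 10.0) = 1225.0 × 0.821394 / 20.0 = 50.3104 m
H = 50.3104 m / 0.0254 = 1981 in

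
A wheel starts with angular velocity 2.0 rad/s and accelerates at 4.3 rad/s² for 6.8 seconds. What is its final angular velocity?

ω = ω₀ + αt = 2.0 + 4.3 × 6.8 = 31.24 rad/s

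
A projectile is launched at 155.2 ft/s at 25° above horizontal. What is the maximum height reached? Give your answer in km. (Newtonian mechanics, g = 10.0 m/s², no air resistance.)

v₀ = 155.2 ft/s × 0.3048 = 47.305 m/s
H = v₀² × sin²(θ) / (2g) = 47.305² × sin(25°)² / (2 × 10.0) = 2237.76 × 0.178606 / 20.0 = 19.9839 m
H = 19.9839 m / 1000.0 = 0.01998 km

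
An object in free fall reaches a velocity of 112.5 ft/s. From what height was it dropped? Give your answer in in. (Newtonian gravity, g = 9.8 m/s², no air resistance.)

v = 112.5 ft/s × 0.3048 = 34.29 m/s
h = v² / (2g) = 34.29² / (2 × 9.8) = 59.99 m
h = 59.99 m / 0.0254 = 2362 in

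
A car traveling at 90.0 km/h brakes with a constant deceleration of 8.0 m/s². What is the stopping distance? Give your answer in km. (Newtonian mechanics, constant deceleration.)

v₀ = 90.0 km/h × 0.2777777777777778 = 25.0 m/s
d = v₀² / (2a) = 25.0² / (2 × 8.0) = 625.0 / 16.0 = 39.0625 m
d = 39.0625 m / 1000.0 = 0.03906 km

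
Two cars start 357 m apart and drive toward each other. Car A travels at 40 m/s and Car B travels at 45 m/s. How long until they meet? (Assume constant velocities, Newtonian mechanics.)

Combined speed: v_combined = 40 + 45 = 85 m/s
Time to meet: t = d/v_combined = 357/85 = 4.2 s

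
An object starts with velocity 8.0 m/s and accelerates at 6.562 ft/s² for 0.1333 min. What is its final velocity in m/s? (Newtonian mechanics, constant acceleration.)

a = 6.562 ft/s² × 0.3048 = 2.0001 m/s²
t = 0.1333 min × 60.0 = 7.998 s
v = v₀ + a × t = 8.0 + 2.0001 × 7.998 = 24.0 m/s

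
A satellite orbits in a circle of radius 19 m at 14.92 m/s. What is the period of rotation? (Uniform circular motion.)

T = 2πr/v = 2π×19/14.92 = 8.0 s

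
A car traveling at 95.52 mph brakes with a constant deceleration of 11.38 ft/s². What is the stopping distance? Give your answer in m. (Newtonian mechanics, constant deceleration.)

v₀ = 95.52 mph × 0.44704 = 42.7013 m/s
a = 11.38 ft/s² × 0.3048 = 3.46862 m/s²
d = v₀² / (2a) = 42.7013² / (2 × 3.46862) = 1823.4 / 6.93724 = 262.8 m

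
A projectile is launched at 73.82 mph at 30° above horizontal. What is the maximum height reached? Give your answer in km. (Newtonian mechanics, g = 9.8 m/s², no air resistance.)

v₀ = 73.82 mph × 0.44704 = 33.0005 m/s
H = v₀² × sin²(θ) / (2g) = 33.0005² × sin(30°)² / (2 × 9.8) = 1089.03 × 0.25 / 19.6 = 13.8907 m
H = 13.8907 m / 1000.0 = 0.01389 km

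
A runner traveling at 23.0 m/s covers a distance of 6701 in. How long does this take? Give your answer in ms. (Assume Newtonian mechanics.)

d = 6701 in × 0.0254 = 170.205 m
t = d / v = 170.205 / 23.0 = 7.40022 s
t = 7.40022 s / 0.001 = 7400 ms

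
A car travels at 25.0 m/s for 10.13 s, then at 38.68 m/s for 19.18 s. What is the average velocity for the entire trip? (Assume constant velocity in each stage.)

d₁ = v₁t₁ = 25.0 × 10.13 = 253.25 m
d₂ = v₂t₂ = 38.68 × 19.18 = 741.8824 m
d_total = 995.1324 m, t_total = 29.31 s
v_avg = d_total/t_total = 995.1324/29.31 = 33.95 m/s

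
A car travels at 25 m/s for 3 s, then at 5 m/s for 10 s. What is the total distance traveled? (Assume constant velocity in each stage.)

d₁ = v₁t₁ = 25 × 3 = 75 m
d₂ = v₂t₂ = 5 × 10 = 50 m
d_total = 75 + 50 = 125 m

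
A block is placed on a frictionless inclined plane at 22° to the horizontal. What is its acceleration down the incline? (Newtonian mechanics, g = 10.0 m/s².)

a = g sin(θ) = 10.0 × sin(22°) = 10.0 × 0.3746 = 3.75 m/s²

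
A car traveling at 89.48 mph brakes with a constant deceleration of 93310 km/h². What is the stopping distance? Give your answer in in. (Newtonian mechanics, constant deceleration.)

v₀ = 89.48 mph × 0.44704 = 40.0011 m/s
a = 93310 km/h² × 7.716049382716049e-05 = 7.19985 m/s²
d = v₀² / (2a) = 40.0011² / (2 × 7.19985) = 1600.09 / 14.3997 = 111.12 m
d = 111.12 m / 0.0254 = 4375 in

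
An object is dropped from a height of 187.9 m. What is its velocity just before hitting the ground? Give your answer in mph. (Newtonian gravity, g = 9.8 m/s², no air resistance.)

v = √(2gh) = √(2 × 9.8 × 187.9) = 60.6864 m/s
v = 60.6864 m/s / 0.44704 = 135.8 mph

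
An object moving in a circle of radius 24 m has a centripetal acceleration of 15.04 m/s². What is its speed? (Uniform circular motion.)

v = √(a_c × r) = √(15.04 × 24) = 19.0 m/s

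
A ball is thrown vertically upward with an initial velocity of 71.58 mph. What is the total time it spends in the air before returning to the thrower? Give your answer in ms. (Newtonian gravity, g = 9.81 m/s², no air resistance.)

v₀ = 71.58 mph × 0.44704 = 31.9991 m/s
t_total = 2 × v₀ / g = 2 × 31.9991 / 9.81 = 6.52377 s
t_total = 6.52377 s / 0.001 = 6524 ms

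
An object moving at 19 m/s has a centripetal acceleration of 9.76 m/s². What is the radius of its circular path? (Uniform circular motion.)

r = v²/a_c = 19²/9.76 = 36.99 m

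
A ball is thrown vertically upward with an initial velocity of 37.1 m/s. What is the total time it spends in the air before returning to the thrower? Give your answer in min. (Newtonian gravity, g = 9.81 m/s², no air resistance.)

t_total = 2 × v₀ / g = 2 × 37.1 / 9.81 = 7.56371 s
t_total = 7.56371 s / 60.0 = 0.1261 min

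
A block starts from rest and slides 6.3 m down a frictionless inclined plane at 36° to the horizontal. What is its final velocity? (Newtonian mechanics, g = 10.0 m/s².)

a = g sin(θ) = 10.0 × sin(36°) = 5.8779 m/s²
v = √(2ad) = √(2 × 5.8779 × 6.3) = 8.61 m/s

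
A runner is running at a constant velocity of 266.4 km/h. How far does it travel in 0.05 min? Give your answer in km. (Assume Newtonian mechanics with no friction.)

v = 266.4 km/h × 0.2777777777777778 = 74.0 m/s
t = 0.05 min × 60.0 = 3.0 s
d = v × t = 74.0 × 3.0 = 222.0 m
d = 222.0 m / 1000.0 = 0.222 km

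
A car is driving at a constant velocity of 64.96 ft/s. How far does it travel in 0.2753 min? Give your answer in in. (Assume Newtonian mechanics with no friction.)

v = 64.96 ft/s × 0.3048 = 19.7998 m/s
t = 0.2753 min × 60.0 = 16.518 s
d = v × t = 19.7998 × 16.518 = 327.053 m
d = 327.053 m / 0.0254 = 12880 in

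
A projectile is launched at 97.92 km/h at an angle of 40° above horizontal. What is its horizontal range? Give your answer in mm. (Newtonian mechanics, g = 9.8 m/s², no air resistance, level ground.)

v₀ = 97.92 km/h × 0.2777777777777778 = 27.2 m/s
R = v₀² × sin(2θ) / g = 27.2² × sin(2 × 40°) / 9.8 = 739.84 × 0.984808 / 9.8 = 74.347 m
R = 74.347 m / 0.001 = 74350 mm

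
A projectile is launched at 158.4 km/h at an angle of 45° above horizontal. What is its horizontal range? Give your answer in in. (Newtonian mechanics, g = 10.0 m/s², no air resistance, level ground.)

v₀ = 158.4 km/h × 0.2777777777777778 = 44.0 m/s
R = v₀² × sin(2θ) / g = 44.0² × sin(2 × 45°) / 10.0 = 1936.0 × 1.0 / 10.0 = 193.6 m
R = 193.6 m / 0.0254 = 7622 in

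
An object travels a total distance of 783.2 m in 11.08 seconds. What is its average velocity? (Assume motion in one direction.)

v_avg = Δd / Δt = 783.2 / 11.08 = 70.69 m/s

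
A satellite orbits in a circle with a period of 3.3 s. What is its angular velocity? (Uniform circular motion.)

ω = 2π/T = 2π/3.3 = 1.904 rad/s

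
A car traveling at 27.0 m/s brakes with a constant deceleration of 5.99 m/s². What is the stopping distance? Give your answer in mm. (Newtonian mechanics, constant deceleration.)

d = v₀² / (2a) = 27.0² / (2 × 5.99) = 729.0 / 11.98 = 60.8514 m
d = 60.8514 m / 0.001 = 60850 mm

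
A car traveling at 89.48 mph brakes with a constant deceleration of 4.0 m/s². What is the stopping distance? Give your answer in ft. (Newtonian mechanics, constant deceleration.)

v₀ = 89.48 mph × 0.44704 = 40.0011 m/s
d = v₀² / (2a) = 40.0011² / (2 × 4.0) = 1600.09 / 8.0 = 200.011 m
d = 200.011 m / 0.3048 = 656.2 ft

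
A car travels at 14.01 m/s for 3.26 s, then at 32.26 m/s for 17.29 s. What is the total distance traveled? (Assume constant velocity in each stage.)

d₁ = v₁t₁ = 14.01 × 3.26 = 45.6726 m
d₂ = v₂t₂ = 32.26 × 17.29 = 557.7754 m
d_total = 45.6726 + 557.7754 = 603.45 m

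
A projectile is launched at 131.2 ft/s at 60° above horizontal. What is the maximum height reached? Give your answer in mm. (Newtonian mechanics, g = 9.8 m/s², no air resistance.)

v₀ = 131.2 ft/s × 0.3048 = 39.9898 m/s
H = v₀² × sin²(θ) / (2g) = 39.9898² × sin(60°)² / (2 × 9.8) = 1599.18 × 0.75 / 19.6 = 61.1931 m
H = 61.1931 m / 0.001 = 61190 mm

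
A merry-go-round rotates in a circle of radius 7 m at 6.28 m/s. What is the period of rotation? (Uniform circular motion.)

T = 2πr/v = 2π×7/6.28 = 7.0 s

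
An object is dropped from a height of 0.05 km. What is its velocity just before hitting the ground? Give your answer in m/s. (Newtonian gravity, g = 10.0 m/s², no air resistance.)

h = 0.05 km × 1000.0 = 50.0 m
v = √(2gh) = √(2 × 10.0 × 50.0) = 31.62 m/s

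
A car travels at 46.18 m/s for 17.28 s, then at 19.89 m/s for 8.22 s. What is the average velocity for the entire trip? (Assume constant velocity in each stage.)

d₁ = v₁t₁ = 46.18 × 17.28 = 797.9904 m
d₂ = v₂t₂ = 19.89 × 8.22 = 163.4958 m
d_total = 961.4862 m, t_total = 25.5 s
v_avg = d_total/t_total = 961.4862/25.5 = 37.71 m/s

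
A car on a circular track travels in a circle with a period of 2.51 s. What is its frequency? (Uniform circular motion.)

f = 1/T = 1/2.51 = 0.3984 Hz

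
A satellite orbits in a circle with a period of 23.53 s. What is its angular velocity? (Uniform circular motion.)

ω = 2π/T = 2π/23.53 = 0.267 rad/s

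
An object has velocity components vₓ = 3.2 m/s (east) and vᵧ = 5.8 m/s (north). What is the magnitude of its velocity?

|v| = √(vₓ² + vᵧ²) = √(3.2² + 5.8²) = √(43.88) = 6.62 m/s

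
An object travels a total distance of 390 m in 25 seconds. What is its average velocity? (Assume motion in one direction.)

v_avg = Δd / Δt = 390 / 25 = 15.6 m/s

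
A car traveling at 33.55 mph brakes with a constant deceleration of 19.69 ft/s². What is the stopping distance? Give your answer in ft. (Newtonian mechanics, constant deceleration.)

v₀ = 33.55 mph × 0.44704 = 14.9982 m/s
a = 19.69 ft/s² × 0.3048 = 6.00151 m/s²
d = v₀² / (2a) = 14.9982² / (2 × 6.00151) = 224.946 / 12.003 = 18.7408 m
d = 18.7408 m / 0.3048 = 61.49 ft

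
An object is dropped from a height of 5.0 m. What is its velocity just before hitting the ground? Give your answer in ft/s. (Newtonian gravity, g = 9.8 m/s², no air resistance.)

v = √(2gh) = √(2 × 9.8 × 5.0) = 9.89949 m/s
v = 9.89949 m/s / 0.3048 = 32.48 ft/s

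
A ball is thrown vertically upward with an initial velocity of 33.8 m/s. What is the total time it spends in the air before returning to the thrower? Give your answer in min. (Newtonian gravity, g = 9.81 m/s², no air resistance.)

t_total = 2 × v₀ / g = 2 × 33.8 / 9.81 = 6.89093 s
t_total = 6.89093 s / 60.0 = 0.1148 min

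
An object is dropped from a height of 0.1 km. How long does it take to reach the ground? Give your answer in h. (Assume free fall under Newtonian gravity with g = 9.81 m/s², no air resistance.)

h = 0.1 km × 1000.0 = 100.0 m
t = √(2h/g) = √(2 × 100.0 / 9.81) = 4.51524 s
t = 4.51524 s / 3600.0 = 0.001254 h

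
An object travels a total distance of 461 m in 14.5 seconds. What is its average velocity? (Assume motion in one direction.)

v_avg = Δd / Δt = 461 / 14.5 = 31.79 m/s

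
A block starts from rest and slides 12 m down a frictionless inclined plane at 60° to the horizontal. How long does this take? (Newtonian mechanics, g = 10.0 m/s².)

a = g sin(θ) = 10.0 × sin(60°) = 8.6603 m/s²
t = √(2d/a) = √(2 × 12 / 8.6603) = 1.66 s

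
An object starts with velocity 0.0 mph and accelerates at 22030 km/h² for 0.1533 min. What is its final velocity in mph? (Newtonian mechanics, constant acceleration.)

v₀ = 0.0 mph × 0.44704 = 0.0 m/s
a = 22030 km/h² × 7.716049382716049e-05 = 1.69985 m/s²
t = 0.1533 min × 60.0 = 9.198 s
v = v₀ + a × t = 0.0 + 1.69985 × 9.198 = 15.6352 m/s
v = 15.6352 m/s / 0.44704 = 34.97 mph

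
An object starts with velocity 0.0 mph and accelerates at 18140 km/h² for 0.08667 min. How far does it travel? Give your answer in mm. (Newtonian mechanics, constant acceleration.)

v₀ = 0.0 mph × 0.44704 = 0.0 m/s
a = 18140 km/h² × 7.716049382716049e-05 = 1.39969 m/s²
t = 0.08667 min × 60.0 = 5.2002 s
d = v₀ × t + ½ × a × t² = 0.0 × 5.2002 + 0.5 × 1.39969 × 5.2002² = 18.9253 m
d = 18.9253 m / 0.001 = 18930 mm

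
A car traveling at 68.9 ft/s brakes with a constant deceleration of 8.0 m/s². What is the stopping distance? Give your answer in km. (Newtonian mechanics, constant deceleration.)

v₀ = 68.9 ft/s × 0.3048 = 21.0007 m/s
d = v₀² / (2a) = 21.0007² / (2 × 8.0) = 441.029 / 16.0 = 27.5643 m
d = 27.5643 m / 1000.0 = 0.02756 km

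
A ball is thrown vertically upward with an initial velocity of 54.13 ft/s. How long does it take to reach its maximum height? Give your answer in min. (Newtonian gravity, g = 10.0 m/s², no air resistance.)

v₀ = 54.13 ft/s × 0.3048 = 16.4988 m/s
t_up = v₀ / g = 16.4988 / 10.0 = 1.64988 s
t_up = 1.64988 s / 60.0 = 0.0275 min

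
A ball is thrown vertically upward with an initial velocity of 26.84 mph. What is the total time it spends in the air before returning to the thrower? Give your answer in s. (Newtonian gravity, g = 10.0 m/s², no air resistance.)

v₀ = 26.84 mph × 0.44704 = 11.9986 m/s
t_total = 2 × v₀ / g = 2 × 11.9986 / 10.0 = 2.4 s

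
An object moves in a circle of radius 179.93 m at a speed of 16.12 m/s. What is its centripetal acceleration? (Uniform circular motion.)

a_c = v²/r = 16.12²/179.93 = 259.8544/179.93 = 1.44 m/s²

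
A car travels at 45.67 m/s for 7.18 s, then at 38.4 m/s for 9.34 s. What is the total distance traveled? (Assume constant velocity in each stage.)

d₁ = v₁t₁ = 45.67 × 7.18 = 327.9106 m
d₂ = v₂t₂ = 38.4 × 9.34 = 358.656 m
d_total = 327.9106 + 358.656 = 686.57 m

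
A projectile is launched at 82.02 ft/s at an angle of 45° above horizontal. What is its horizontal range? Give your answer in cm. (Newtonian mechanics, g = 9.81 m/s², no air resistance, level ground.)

v₀ = 82.02 ft/s × 0.3048 = 24.9997 m/s
R = v₀² × sin(2θ) / g = 24.9997² × sin(2 × 45°) / 9.81 = 624.985 × 1.0 / 9.81 = 63.709 m
R = 63.709 m / 0.01 = 6371 cm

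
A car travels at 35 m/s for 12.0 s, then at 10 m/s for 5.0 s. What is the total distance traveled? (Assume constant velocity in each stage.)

d₁ = v₁t₁ = 35 × 12.0 = 420.0 m
d₂ = v₂t₂ = 10 × 5.0 = 50.0 m
d_total = 420.0 + 50.0 = 470.0 m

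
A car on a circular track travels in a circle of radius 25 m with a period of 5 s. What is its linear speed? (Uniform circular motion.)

v = 2πr/T = 2π×25/5 = 31.42 m/s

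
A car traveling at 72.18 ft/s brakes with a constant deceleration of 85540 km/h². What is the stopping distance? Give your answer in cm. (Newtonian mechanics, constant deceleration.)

v₀ = 72.18 ft/s × 0.3048 = 22.0005 m/s
a = 85540 km/h² × 7.716049382716049e-05 = 6.60031 m/s²
d = v₀² / (2a) = 22.0005² / (2 × 6.60031) = 484.022 / 13.2006 = 36.6667 m
d = 36.6667 m / 0.01 = 3667 cm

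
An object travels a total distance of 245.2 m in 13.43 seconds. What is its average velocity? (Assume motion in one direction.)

v_avg = Δd / Δt = 245.2 / 13.43 = 18.26 m/s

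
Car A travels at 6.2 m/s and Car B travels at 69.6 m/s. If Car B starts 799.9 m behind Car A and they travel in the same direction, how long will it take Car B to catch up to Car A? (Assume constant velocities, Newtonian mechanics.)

Relative speed: v_rel = 69.6 - 6.2 = 63.4 m/s
Time to catch: t = d₀/v_rel = 799.9/63.4 = 12.62 s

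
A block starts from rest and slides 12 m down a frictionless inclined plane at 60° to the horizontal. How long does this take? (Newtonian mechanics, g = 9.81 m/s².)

a = g sin(θ) = 9.81 × sin(60°) = 8.4957 m/s²
t = √(2d/a) = √(2 × 12 / 8.4957) = 1.68 s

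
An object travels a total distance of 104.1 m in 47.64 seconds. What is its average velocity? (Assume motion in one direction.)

v_avg = Δd / Δt = 104.1 / 47.64 = 2.19 m/s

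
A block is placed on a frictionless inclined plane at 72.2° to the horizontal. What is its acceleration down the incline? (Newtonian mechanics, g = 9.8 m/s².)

a = g sin(θ) = 9.8 × sin(72.2°) = 9.8 × 0.9521 = 9.33 m/s²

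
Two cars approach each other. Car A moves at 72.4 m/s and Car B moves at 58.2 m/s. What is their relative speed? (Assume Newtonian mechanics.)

v_rel = v_A + v_B = 72.4 + 58.2 = 130.6 m/s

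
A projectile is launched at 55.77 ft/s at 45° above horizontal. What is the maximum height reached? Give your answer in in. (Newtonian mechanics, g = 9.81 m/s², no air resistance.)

v₀ = 55.77 ft/s × 0.3048 = 16.9987 m/s
H = v₀² × sin²(θ) / (2g) = 16.9987² × sin(45°)² / (2 × 9.81) = 288.956 × 0.5 / 19.62 = 7.36381 m
H = 7.36381 m / 0.0254 = 289.9 in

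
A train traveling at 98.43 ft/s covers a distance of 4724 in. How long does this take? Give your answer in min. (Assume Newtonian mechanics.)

d = 4724 in × 0.0254 = 119.99 m
v = 98.43 ft/s × 0.3048 = 30.0015 m/s
t = d / v = 119.99 / 30.0015 = 3.99947 s
t = 3.99947 s / 60.0 = 0.06666 min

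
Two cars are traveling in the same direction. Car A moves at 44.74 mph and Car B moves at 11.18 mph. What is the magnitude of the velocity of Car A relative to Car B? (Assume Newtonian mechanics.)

v_rel = |v_A - v_B| = |44.74 - 11.18| = 33.56 mph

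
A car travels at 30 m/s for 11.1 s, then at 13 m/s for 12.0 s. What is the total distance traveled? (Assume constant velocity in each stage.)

d₁ = v₁t₁ = 30 × 11.1 = 333.0 m
d₂ = v₂t₂ = 13 × 12.0 = 156.0 m
d_total = 333.0 + 156.0 = 489.0 m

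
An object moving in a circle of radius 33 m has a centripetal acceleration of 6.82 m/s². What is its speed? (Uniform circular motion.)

v = √(a_c × r) = √(6.82 × 33) = 15.0 m/s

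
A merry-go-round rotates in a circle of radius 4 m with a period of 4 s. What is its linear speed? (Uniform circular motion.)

v = 2πr/T = 2π×4/4 = 6.28 m/s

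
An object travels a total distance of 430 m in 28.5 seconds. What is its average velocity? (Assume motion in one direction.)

v_avg = Δd / Δt = 430 / 28.5 = 15.09 m/s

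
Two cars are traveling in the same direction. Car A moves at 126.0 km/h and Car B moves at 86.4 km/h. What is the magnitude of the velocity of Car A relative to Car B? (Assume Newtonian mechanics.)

v_rel = |v_A - v_B| = |126.0 - 86.4| = 39.6 km/h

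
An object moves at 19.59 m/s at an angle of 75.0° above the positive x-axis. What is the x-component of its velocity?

vₓ = v cos(θ) = 19.59 × cos(75.0°) = 5.07 m/s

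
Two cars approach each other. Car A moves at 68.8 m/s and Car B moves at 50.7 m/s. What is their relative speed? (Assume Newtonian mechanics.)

v_rel = v_A + v_B = 68.8 + 50.7 = 119.5 m/s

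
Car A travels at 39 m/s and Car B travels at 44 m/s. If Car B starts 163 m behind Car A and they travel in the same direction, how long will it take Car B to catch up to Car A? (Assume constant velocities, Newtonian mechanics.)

Relative speed: v_rel = 44 - 39 = 5 m/s
Time to catch: t = d₀/v_rel = 163/5 = 32.6 s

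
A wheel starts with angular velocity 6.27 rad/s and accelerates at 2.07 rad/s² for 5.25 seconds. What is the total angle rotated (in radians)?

θ = ω₀t + ½αt² = 6.27×5.25 + ½×2.07×5.25² = 61.44 rad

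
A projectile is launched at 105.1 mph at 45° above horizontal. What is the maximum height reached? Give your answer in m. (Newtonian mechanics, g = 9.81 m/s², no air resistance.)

v₀ = 105.1 mph × 0.44704 = 46.9839 m/s
H = v₀² × sin²(θ) / (2g) = 46.9839² × sin(45°)² / (2 × 9.81) = 2207.49 × 0.5 / 19.62 = 56.26 m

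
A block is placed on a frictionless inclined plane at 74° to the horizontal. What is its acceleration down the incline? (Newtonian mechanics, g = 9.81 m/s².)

a = g sin(θ) = 9.81 × sin(74°) = 9.81 × 0.9613 = 9.43 m/s²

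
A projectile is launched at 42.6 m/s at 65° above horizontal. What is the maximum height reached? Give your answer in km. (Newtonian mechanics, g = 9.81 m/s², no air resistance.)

H = v₀² × sin²(θ) / (2g) = 42.6² × sin(65°)² / (2 × 9.81) = 1814.76 × 0.821394 / 19.62 = 75.9752 m
H = 75.9752 m / 1000.0 = 0.07598 km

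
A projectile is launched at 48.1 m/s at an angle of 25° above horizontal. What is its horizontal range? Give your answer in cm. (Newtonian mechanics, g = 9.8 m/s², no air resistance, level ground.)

R = v₀² × sin(2θ) / g = 48.1² × sin(2 × 25°) / 9.8 = 2313.61 × 0.766044 / 9.8 = 180.85 m
R = 180.85 m / 0.01 = 18080 cm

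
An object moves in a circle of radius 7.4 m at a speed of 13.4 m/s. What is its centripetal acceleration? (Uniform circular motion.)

a_c = v²/r = 13.4²/7.4 = 179.56/7.4 = 24.26 m/s²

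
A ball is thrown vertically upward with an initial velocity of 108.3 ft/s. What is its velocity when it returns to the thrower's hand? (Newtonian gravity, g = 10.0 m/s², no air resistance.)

By conservation of energy (no air resistance), the ball returns to the throw height with the same speed as launch, but directed downward.
|v_ground| = v₀ = 108.3 ft/s
v_ground = 108.3 ft/s (downward)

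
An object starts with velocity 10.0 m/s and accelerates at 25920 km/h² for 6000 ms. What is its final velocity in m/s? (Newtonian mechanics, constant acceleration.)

a = 25920 km/h² × 7.716049382716049e-05 = 2.0 m/s²
t = 6000 ms × 0.001 = 6.0 s
v = v₀ + a × t = 10.0 + 2.0 × 6.0 = 22.0 m/s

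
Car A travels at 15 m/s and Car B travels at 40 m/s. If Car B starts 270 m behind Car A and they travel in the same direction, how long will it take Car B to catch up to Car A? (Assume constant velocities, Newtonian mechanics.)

Relative speed: v_rel = 40 - 15 = 25 m/s
Time to catch: t = d₀/v_rel = 270/25 = 10.8 s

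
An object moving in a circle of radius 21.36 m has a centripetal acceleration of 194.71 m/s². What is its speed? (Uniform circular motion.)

v = √(a_c × r) = √(194.71 × 21.36) = 64.49 m/s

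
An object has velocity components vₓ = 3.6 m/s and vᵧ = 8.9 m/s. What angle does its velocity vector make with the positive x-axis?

θ = arctan(vᵧ/vₓ) = arctan(8.9/3.6) = 67.98°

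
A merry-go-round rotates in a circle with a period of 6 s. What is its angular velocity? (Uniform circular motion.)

ω = 2π/T = 2π/6 = 1.0472 rad/s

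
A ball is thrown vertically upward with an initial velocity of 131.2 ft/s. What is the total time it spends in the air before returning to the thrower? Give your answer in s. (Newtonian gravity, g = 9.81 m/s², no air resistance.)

v₀ = 131.2 ft/s × 0.3048 = 39.9898 m/s
t_total = 2 × v₀ / g = 2 × 39.9898 / 9.81 = 8.153 s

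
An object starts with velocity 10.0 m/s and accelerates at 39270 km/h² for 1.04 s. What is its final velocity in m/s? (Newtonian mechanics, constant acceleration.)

a = 39270 km/h² × 7.716049382716049e-05 = 3.03009 m/s²
v = v₀ + a × t = 10.0 + 3.03009 × 1.04 = 13.15 m/s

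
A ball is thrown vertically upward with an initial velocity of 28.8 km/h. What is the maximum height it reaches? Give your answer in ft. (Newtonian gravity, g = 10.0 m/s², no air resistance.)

v₀ = 28.8 km/h × 0.2777777777777778 = 8.0 m/s
h_max = v₀² / (2g) = 8.0² / (2 × 10.0) = 64.0 / 20.0 = 3.2 m
h_max = 3.2 m / 0.3048 = 10.5 ft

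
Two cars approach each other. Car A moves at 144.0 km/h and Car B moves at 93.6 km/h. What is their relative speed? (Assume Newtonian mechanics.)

v_rel = v_A + v_B = 144.0 + 93.6 = 237.6 km/h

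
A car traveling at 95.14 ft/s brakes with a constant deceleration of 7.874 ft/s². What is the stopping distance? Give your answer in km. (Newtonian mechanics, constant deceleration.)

v₀ = 95.14 ft/s × 0.3048 = 28.9987 m/s
a = 7.874 ft/s² × 0.3048 = 2.4 m/s²
d = v₀² / (2a) = 28.9987² / (2 × 2.4) = 840.925 / 4.8 = 175.193 m
d = 175.193 m / 1000.0 = 0.1752 km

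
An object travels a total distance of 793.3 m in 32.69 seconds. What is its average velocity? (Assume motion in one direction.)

v_avg = Δd / Δt = 793.3 / 32.69 = 24.27 m/s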